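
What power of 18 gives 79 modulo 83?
15

Baby-step giant-step with step n = ⌈√83⌉ = 10.
Baby steps 18^j mod 83 (j:value) for j=0..9: 0:1, 1:18, 2:75, 3:22, 4:64, 5:73, 6:69, 7:80, 8:29, 9:24.
Giant-step multiplier: 18^(-10) ≡ 18^(82-10) = 18^72 ≡ 44 (mod 83).
Giant steps γ_i = 79·44^i mod 83: γ_0=79, γ_1=73 (in table at j=5).
x = i·n + j = 1·10 + 5 = 15.
Check: 18^15 ≡ 79 (mod 83).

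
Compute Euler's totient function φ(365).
288

365 = 5 × 73
φ(n) = n × ∏(1 - 1/p) for each prime p dividing n
φ(365) = 365 × (1 - 1/5) × (1 - 1/73) = 288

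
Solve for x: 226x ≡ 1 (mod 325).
151

gcd(226, 325) = 1, so the inverse exists.
Extended Euclidean algorithm on (325, 226):
325 = 1 × 226 + 99  ⟹  99 = (1)·325 + (-1)·226
226 = 2 × 99 + 28  ⟹  28 = (-2)·325 + (3)·226
99 = 3 × 28 + 15  ⟹  15 = (7)·325 + (-10)·226
28 = 1 × 15 + 13  ⟹  13 = (-9)·325 + (13)·226
15 = 1 × 13 + 2  ⟹  2 = (16)·325 + (-23)·226
13 = 6 × 2 + 1  ⟹  1 = (-105)·325 + (151)·226
So (151)·226 ≡ 1 (mod 325), i.e. 226^(-1) ≡ 151 (mod 325).
Check: 226 × 151 = 34126 ≡ 1 (mod 325)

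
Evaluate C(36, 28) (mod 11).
0

Using Lucas' theorem:
Write n=36 and k=28 in base 11:
n in base 11: [3, 3]
k in base 11: [2, 6]
C(36,28) mod 11 = ∏ C(n_i, k_i) mod 11
Digit binomials (mod 11): C(3,2) = 3; C(3,6) = 0 (k_i > n_i)
Product: 3 × 0 = 0 ≡ 0 (mod 11)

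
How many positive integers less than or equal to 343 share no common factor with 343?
294

343 = 7^3
φ(n) = n × ∏(1 - 1/p) for each prime p dividing n
φ(343) = 343 × (1 - 1/7) = 294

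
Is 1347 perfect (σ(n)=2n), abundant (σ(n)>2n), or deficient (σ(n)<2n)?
deficient

Proper divisors of 1347: sum = 1 + 3 + 449 = 453
Since 453 < 1347, 1347 is deficient.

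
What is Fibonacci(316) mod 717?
303

Matrix identity: Q^n = [[F_(n+1), F_n], [F_n, F_(n-1)]] with Q = [[1,1],[1,0]].
n = 316 = 100111100₂. Square-and-multiply, entries mod 717:
Q^1 = [[1,1],[1,0]]
Q^2 = (Q^1)² = [[2,1],[1,1]]
Q^4 = (Q^2)² = [[5,3],[3,2]]
Q^9 = (Q^4)²·Q = [[55,34],[34,21]]
Q^19 = (Q^9)²·Q = [[312,596],[596,433]]
Q^39 = (Q^19)²·Q = [[330,133],[133,197]]
Q^79 = (Q^39)²·Q = [[222,397],[397,542]]
Q^158 = (Q^79)² = [[397,17],[17,380]]
Q^316 = (Q^158)² = [[158,303],[303,572]]
F_316 mod 717 = Q^316[0][1] = 303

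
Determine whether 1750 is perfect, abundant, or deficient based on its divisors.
abundant

Proper divisors of 1750: sum = 1 + 2 + 5 + 7 + 10 + 14 + 25 + 35 + 50 + 70 + 125 + 175 + 250 + 350 + 875 = 1994
Since 1994 > 1750, 1750 is abundant.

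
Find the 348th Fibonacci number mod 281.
144

Matrix identity: Q^n = [[F_(n+1), F_n], [F_n, F_(n-1)]] with Q = [[1,1],[1,0]].
n = 348 = 101011100₂. Square-and-multiply, entries mod 281:
Q^1 = [[1,1],[1,0]]
Q^2 = (Q^1)² = [[2,1],[1,1]]
Q^5 = (Q^2)²·Q = [[8,5],[5,3]]
Q^10 = (Q^5)² = [[89,55],[55,34]]
Q^21 = (Q^10)²·Q = [[8,268],[268,21]]
Q^43 = (Q^21)²·Q = [[137,233],[233,185]]
Q^87 = (Q^43)²·Q = [[278,279],[279,280]]
Q^174 = (Q^87)² = [[13,8],[8,5]]
Q^348 = (Q^174)² = [[233,144],[144,89]]
F_348 mod 281 = Q^348[0][1] = 144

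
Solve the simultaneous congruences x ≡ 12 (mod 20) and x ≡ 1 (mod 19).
172

Using Chinese Remainder Theorem:
M = 20 × 19 = 380
M1 = 19, M2 = 20
y1 = 19^(-1) mod 20 = 19
y2 = 20^(-1) mod 19 = 1
x = (12×19×19 + 1×20×1) mod 380 = 172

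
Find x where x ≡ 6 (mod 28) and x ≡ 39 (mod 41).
818

Using Chinese Remainder Theorem:
M = 28 × 41 = 1148
M1 = 41, M2 = 28
y1 = 41^(-1) mod 28 = 13
y2 = 28^(-1) mod 41 = 22
x = (6×41×13 + 39×28×22) mod 1148 = 818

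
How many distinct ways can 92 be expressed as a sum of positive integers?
72533807

p(n) counts ways to write n as a sum of positive integers (order ignored).
Euler's pentagonal recurrence: p(k) = p(k-1) + p(k-2) - p(k-5) - p(k-7) + p(k-12) + p(k-15) - ... (offsets j(3j∓1)/2, signs ++--, p(0)=1, p(<0)=0).
DP table for k = 0..91: p(0)=1, p(1)=1, p(2)=2, p(3)=3, p(4)=5, p(5)=7, p(6)=11, p(7)=15, p(8)=22, p(9)=30, p(10)=42, p(11)=56, p(12)=77, p(13)=101, p(14)=135, p(15)=176, p(16)=231, p(17)=297, p(18)=385, p(19)=490, p(20)=627, p(21)=792, p(22)=1002, p(23)=1255, p(24)=1575, p(25)=1958, p(26)=2436, p(27)=3010, p(28)=3718, p(29)=4565, p(30)=5604, p(31)=6842, p(32)=8349, p(33)=10143, p(34)=12310, p(35)=14883, p(36)=17977, p(37)=21637, p(38)=26015, p(39)=31185, p(40)=37338, p(41)=44583, p(42)=53174, p(43)=63261, p(44)=75175, p(45)=89134, p(46)=105558, p(47)=124754, p(48)=147273, p(49)=173525, p(50)=204226, p(51)=239943, p(52)=281589, p(53)=329931, p(54)=386155, p(55)=451276, p(56)=526823, p(57)=614154, p(58)=715220, p(59)=831820, p(60)=966467, p(61)=1121505, p(62)=1300156, p(63)=1505499, p(64)=1741630, p(65)=2012558, p(66)=2323520, p(67)=2679689, p(68)=3087735, p(69)=3554345, p(70)=4087968, p(71)=4697205, p(72)=5392783, p(73)=6185689, p(74)=7089500, p(75)=8118264, p(76)=9289091, p(77)=10619863, p(78)=12132164, p(79)=13848650, p(80)=15796476, p(81)=18004327, p(82)=20506255, p(83)=23338469, p(84)=26543660, p(85)=30167357, p(86)=34262962, p(87)=38887673, p(88)=44108109, p(89)=49995925, p(90)=56634173, p(91)=64112359.
Final step: p(92) = p(91) + p(90) - p(87) - p(85) + p(80) + p(77) - p(70) - p(66) + p(57) + p(52) - p(41) - p(35) + p(22) + p(15) - p(0)
= 64112359 + 56634173 - 38887673 - 30167357 + 15796476 + 10619863 - 4087968 - 2323520 + 614154 + 281589 - 44583 - 14883 + 1002 + 176 - 1
= 72533807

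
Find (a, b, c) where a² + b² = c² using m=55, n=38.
(1581, 4180, 4469)

Euclid's formula: a = m² - n², b = 2mn, c = m² + n²
m = 55, n = 38
a = 55² - 38² = 3025 - 1444 = 1581
b = 2 × 55 × 38 = 4180
c = 55² + 38² = 3025 + 1444 = 4469
Verification: 1581² + 4180² = 2499561 + 17472400 = 19971961 = 4469² ✓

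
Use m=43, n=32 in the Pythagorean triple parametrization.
(825, 2752, 2873)

Euclid's formula: a = m² - n², b = 2mn, c = m² + n²
m = 43, n = 32
a = 43² - 32² = 1849 - 1024 = 825
b = 2 × 43 × 32 = 2752
c = 43² + 32² = 1849 + 1024 = 2873
Verification: 825² + 2752² = 680625 + 7573504 = 8254129 = 2873² ✓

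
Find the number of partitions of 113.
851376628

p(n) counts ways to write n as a sum of positive integers (order ignored).
Euler's pentagonal recurrence: p(k) = p(k-1) + p(k-2) - p(k-5) - p(k-7) + p(k-12) + p(k-15) - ... (offsets j(3j∓1)/2, signs ++--, p(0)=1, p(<0)=0).
DP table for k = 0..112: p(0)=1, p(1)=1, p(2)=2, p(3)=3, p(4)=5, p(5)=7, p(6)=11, p(7)=15, p(8)=22, p(9)=30, p(10)=42, p(11)=56, p(12)=77, p(13)=101, p(14)=135, p(15)=176, p(16)=231, p(17)=297, p(18)=385, p(19)=490, p(20)=627, p(21)=792, p(22)=1002, p(23)=1255, p(24)=1575, p(25)=1958, p(26)=2436, p(27)=3010, p(28)=3718, p(29)=4565, p(30)=5604, p(31)=6842, p(32)=8349, p(33)=10143, p(34)=12310, p(35)=14883, p(36)=17977, p(37)=21637, p(38)=26015, p(39)=31185, p(40)=37338, p(41)=44583, p(42)=53174, p(43)=63261, p(44)=75175, p(45)=89134, p(46)=105558, p(47)=124754, p(48)=147273, p(49)=173525, p(50)=204226, p(51)=239943, p(52)=281589, p(53)=329931, p(54)=386155, p(55)=451276, p(56)=526823, p(57)=614154, p(58)=715220, p(59)=831820, p(60)=966467, p(61)=1121505, p(62)=1300156, p(63)=1505499, p(64)=1741630, p(65)=2012558, p(66)=2323520, p(67)=2679689, p(68)=3087735, p(69)=3554345, p(70)=4087968, p(71)=4697205, p(72)=5392783, p(73)=6185689, p(74)=7089500, p(75)=8118264, p(76)=9289091, p(77)=10619863, p(78)=12132164, p(79)=13848650, p(80)=15796476, p(81)=18004327, p(82)=20506255, p(83)=23338469, p(84)=26543660, p(85)=30167357, p(86)=34262962, p(87)=38887673, p(88)=44108109, p(89)=49995925, p(90)=56634173, p(91)=64112359, p(92)=72533807, p(93)=82010177, p(94)=92669720, p(95)=104651419, p(96)=118114304, p(97)=133230930, p(98)=150198136, p(99)=169229875, p(100)=190569292, p(101)=214481126, p(102)=241265379, p(103)=271248950, p(104)=304801365, p(105)=342325709, p(106)=384276336, p(107)=431149389, p(108)=483502844, p(109)=541946240, p(110)=607163746, p(111)=679903203, p(112)=761002156.
Final step: p(113) = p(112) + p(111) - p(108) - p(106) + p(101) + p(98) - p(91) - p(87) + p(78) + p(73) - p(62) - p(56) + p(43) + p(36) - p(21) - p(13)
= 761002156 + 679903203 - 483502844 - 384276336 + 214481126 + 150198136 - 64112359 - 38887673 + 12132164 + 6185689 - 1300156 - 526823 + 63261 + 17977 - 792 - 101
= 851376628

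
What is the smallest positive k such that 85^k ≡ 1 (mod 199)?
22

199 is prime, so ord(85) divides φ(199) = 198.
Divisors of 198: 1, 2, 3, 6, 9, 11, 18, 22, 33, 66, 99, 198.
Repeated squaring: 85^1 ≡ 85, 85^2 ≡ 61, 85^4 ≡ 139, 85^8 ≡ 18, 85^16 ≡ 125, 85^32 ≡ 103, 85^64 ≡ 62, 85^128 ≡ 63 (mod 199).
Test 85^d mod 199 for each divisor d in increasing order:
85^1 ≡ 85
85^2 ≡ 61
85^3 = 85^2·85^1 ≡ 11
85^6 = 85^4·85^2 ≡ 121
85^9 = 85^8·85^1 ≡ 137
85^11 = 85^8·85^2·85^1 ≡ 198
85^18 = 85^16·85^2 ≡ 63
85^22 = 85^16·85^4·85^2 ≡ 1  ← first divisor giving 1
The order is 22.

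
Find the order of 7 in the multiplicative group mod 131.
65

131 is prime, so ord(7) divides φ(131) = 130.
Divisors of 130: 1, 2, 5, 10, 13, 26, 65, 130.
Repeated squaring: 7^1 ≡ 7, 7^2 ≡ 49, 7^4 ≡ 43, 7^8 ≡ 15, 7^16 ≡ 94, 7^32 ≡ 59, 7^64 ≡ 75, 7^128 ≡ 123 (mod 131).
Test 7^d mod 131 for each divisor d in increasing order:
7^1 ≡ 7
7^2 ≡ 49
7^5 = 7^4·7^1 ≡ 39
7^10 = 7^8·7^2 ≡ 80
7^13 = 7^8·7^4·7^1 ≡ 61
7^26 = 7^16·7^8·7^2 ≡ 53
7^65 = 7^64·7^1 ≡ 1  ← first divisor giving 1
The order is 65.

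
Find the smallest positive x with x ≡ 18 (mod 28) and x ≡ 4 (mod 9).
130

Using Chinese Remainder Theorem:
M = 28 × 9 = 252
M1 = 9, M2 = 28
y1 = 9^(-1) mod 28 = 25
y2 = 28^(-1) mod 9 = 1
x = (18×9×25 + 4×28×1) mod 252 = 130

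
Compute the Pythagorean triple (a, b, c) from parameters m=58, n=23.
(2835, 2668, 3893)

Euclid's formula: a = m² - n², b = 2mn, c = m² + n²
m = 58, n = 23
a = 58² - 23² = 3364 - 529 = 2835
b = 2 × 58 × 23 = 2668
c = 58² + 23² = 3364 + 529 = 3893
Verification: 2835² + 2668² = 8037225 + 7118224 = 15155449 = 3893² ✓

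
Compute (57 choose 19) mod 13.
0

Using Lucas' theorem:
Write n=57 and k=19 in base 13:
n in base 13: [4, 5]
k in base 13: [1, 6]
C(57,19) mod 13 = ∏ C(n_i, k_i) mod 13
Digit binomials (mod 13): C(4,1) = 4; C(5,6) = 0 (k_i > n_i)
Product: 4 × 0 = 0 ≡ 0 (mod 13)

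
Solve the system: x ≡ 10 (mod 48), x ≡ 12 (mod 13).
298

Using Chinese Remainder Theorem:
M = 48 × 13 = 624
M1 = 13, M2 = 48
y1 = 13^(-1) mod 48 = 37
y2 = 48^(-1) mod 13 = 3
x = (10×13×37 + 12×48×3) mod 624 = 298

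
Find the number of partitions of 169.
250438925115

p(n) counts ways to write n as a sum of positive integers (order ignored).
Euler's pentagonal recurrence: p(k) = p(k-1) + p(k-2) - p(k-5) - p(k-7) + p(k-12) + p(k-15) - ... (offsets j(3j∓1)/2, signs ++--, p(0)=1, p(<0)=0).
DP table for k = 0..168: p(0)=1, p(1)=1, p(2)=2, p(3)=3, p(4)=5, p(5)=7, p(6)=11, p(7)=15, p(8)=22, p(9)=30, p(10)=42, p(11)=56, p(12)=77, p(13)=101, p(14)=135, p(15)=176, p(16)=231, p(17)=297, p(18)=385, p(19)=490, p(20)=627, p(21)=792, p(22)=1002, p(23)=1255, p(24)=1575, p(25)=1958, p(26)=2436, p(27)=3010, p(28)=3718, p(29)=4565, p(30)=5604, p(31)=6842, p(32)=8349, p(33)=10143, p(34)=12310, p(35)=14883, p(36)=17977, p(37)=21637, p(38)=26015, p(39)=31185, p(40)=37338, p(41)=44583, p(42)=53174, p(43)=63261, p(44)=75175, p(45)=89134, p(46)=105558, p(47)=124754, p(48)=147273, p(49)=173525, p(50)=204226, p(51)=239943, p(52)=281589, p(53)=329931, p(54)=386155, p(55)=451276, p(56)=526823, p(57)=614154, p(58)=715220, p(59)=831820, p(60)=966467, p(61)=1121505, p(62)=1300156, p(63)=1505499, p(64)=1741630, p(65)=2012558, p(66)=2323520, p(67)=2679689, p(68)=3087735, p(69)=3554345, p(70)=4087968, p(71)=4697205, p(72)=5392783, p(73)=6185689, p(74)=7089500, p(75)=8118264, p(76)=9289091, p(77)=10619863, p(78)=12132164, p(79)=13848650, p(80)=15796476, p(81)=18004327, p(82)=20506255, p(83)=23338469, p(84)=26543660, p(85)=30167357, p(86)=34262962, p(87)=38887673, p(88)=44108109, p(89)=49995925, p(90)=56634173, p(91)=64112359, p(92)=72533807, p(93)=82010177, p(94)=92669720, p(95)=104651419, p(96)=118114304, p(97)=133230930, p(98)=150198136, p(99)=169229875, p(100)=190569292, p(101)=214481126, p(102)=241265379, p(103)=271248950, p(104)=304801365, p(105)=342325709, p(106)=384276336, p(107)=431149389, p(108)=483502844, p(109)=541946240, p(110)=607163746, p(111)=679903203, p(112)=761002156, p(113)=851376628, p(114)=952050665, p(115)=1064144451, p(116)=1188908248, p(117)=1327710076, p(118)=1482074143, p(119)=1653668665, p(120)=1844349560, p(121)=2056148051, p(122)=2291320912, p(123)=2552338241, p(124)=2841940500, p(125)=3163127352, p(126)=3519222692, p(127)=3913864295, p(128)=4351078600, p(129)=4835271870, p(130)=5371315400, p(131)=5964539504, p(132)=6620830889, p(133)=7346629512, p(134)=8149040695, p(135)=9035836076, p(136)=10015581680, p(137)=11097645016, p(138)=12292341831, p(139)=13610949895, p(140)=15065878135, p(141)=16670689208, p(142)=18440293320, p(143)=20390982757, p(144)=22540654445, p(145)=24908858009, p(146)=27517052599, p(147)=30388671978, p(148)=33549419497, p(149)=37027355200, p(150)=40853235313, p(151)=45060624582, p(152)=49686288421, p(153)=54770336324, p(154)=60356673280, p(155)=66493182097, p(156)=73232243759, p(157)=80630964769, p(158)=88751778802, p(159)=97662728555, p(160)=107438159466, p(161)=118159068427, p(162)=129913904637, p(163)=142798995930, p(164)=156919475295, p(165)=172389800255, p(166)=189334822579, p(167)=207890420102, p(168)=228204732751.
Final step: p(169) = p(168) + p(167) - p(164) - p(162) + p(157) + p(154) - p(147) - p(143) + p(134) + p(129) - p(118) - p(112) + p(99) + p(92) - p(77) - p(69) + p(52) + p(43) - p(24) - p(14)
= 228204732751 + 207890420102 - 156919475295 - 129913904637 + 80630964769 + 60356673280 - 30388671978 - 20390982757 + 8149040695 + 4835271870 - 1482074143 - 761002156 + 169229875 + 72533807 - 10619863 - 3554345 + 281589 + 63261 - 1575 - 135
= 250438925115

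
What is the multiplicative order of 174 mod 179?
178

179 is prime, so ord(174) divides φ(179) = 178.
Divisors of 178: 1, 2, 89, 178.
Repeated squaring: 174^1 ≡ 174, 174^2 ≡ 25, 174^4 ≡ 88, 174^8 ≡ 47, 174^16 ≡ 61, 174^32 ≡ 141, 174^64 ≡ 12, 174^128 ≡ 144 (mod 179).
Test 174^d mod 179 for each divisor d in increasing order:
174^1 ≡ 174
174^2 ≡ 25
174^89 = 174^64·174^16·174^8·174^1 ≡ 178
174^178 = 174^128·174^32·174^16·174^2 ≡ 1  ← first divisor giving 1
The order is 178.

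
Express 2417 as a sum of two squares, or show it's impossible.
4² + 49² (a=4, b=49)

Factorization: 2417 = 2417
By Fermat: n is sum of two squares iff every prime p ≡ 3 (mod 4) appears to even power.
All primes ≡ 3 (mod 4) appear to even power.
Search a = 0, 1, 2, … for 2417 - a² a perfect square: first hit at a = 4: 2417 - 16 = 2401 = 49².
2417 = 4² + 49² = 16 + 2401 ✓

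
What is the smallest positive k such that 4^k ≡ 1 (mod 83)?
41

83 is prime, so ord(4) divides φ(83) = 82.
Divisors of 82: 1, 2, 41, 82.
Repeated squaring: 4^1 ≡ 4, 4^2 ≡ 16, 4^4 ≡ 7, 4^8 ≡ 49, 4^16 ≡ 77, 4^32 ≡ 36, 4^64 ≡ 51 (mod 83).
Test 4^d mod 83 for each divisor d in increasing order:
4^1 ≡ 4
4^2 ≡ 16
4^41 = 4^32·4^8·4^1 ≡ 1  ← first divisor giving 1
The order is 41.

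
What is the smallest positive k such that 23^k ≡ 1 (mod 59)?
58

59 is prime, so ord(23) divides φ(59) = 58.
Divisors of 58: 1, 2, 29, 58.
Repeated squaring: 23^1 ≡ 23, 23^2 ≡ 57, 23^4 ≡ 4, 23^8 ≡ 16, 23^16 ≡ 20, 23^32 ≡ 46 (mod 59).
Test 23^d mod 59 for each divisor d in increasing order:
23^1 ≡ 23
23^2 ≡ 57
23^29 = 23^16·23^8·23^4·23^1 ≡ 58
23^58 = 23^32·23^16·23^8·23^2 ≡ 1  ← first divisor giving 1
The order is 58.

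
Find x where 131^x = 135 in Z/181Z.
108

Baby-step giant-step with step n = ⌈√181⌉ = 14.
Baby steps 131^j mod 181 (j:value) for j=0..13: 0:1, 1:131, 2:147, 3:71, 4:70, 5:120, 6:154, 7:83, 8:13, 9:74, 10:101, 11:18, 12:5, 13:112.
Giant-step multiplier: 131^(-14) ≡ 131^(180-14) = 131^166 ≡ 33 (mod 181).
Giant steps γ_i = 135·33^i mod 181: γ_0=135, γ_1=111, γ_2=43, γ_3=152, γ_4=129, γ_5=94, γ_6=25, γ_7=101 (in table at j=10).
x = i·n + j = 7·14 + 10 = 108.
Check: 131^108 ≡ 135 (mod 181).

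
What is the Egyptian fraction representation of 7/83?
1/12 + 1/996

Greedy algorithm:
7/83: ceiling(83/7) = 12, use 1/12
1/996: ceiling(996/1) = 996, use 1/996
Result: 7/83 = 1/12 + 1/996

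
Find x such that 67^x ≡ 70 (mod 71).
35

Baby-step giant-step with step n = ⌈√71⌉ = 9.
Baby steps 67^j mod 71 (j:value) for j=0..8: 0:1, 1:67, 2:16, 3:7, 4:43, 5:41, 6:49, 7:17, 8:3.
Giant-step multiplier: 67^(-9) ≡ 67^(70-9) = 67^61 ≡ 65 (mod 71).
Giant steps γ_i = 70·65^i mod 71: γ_0=70, γ_1=6, γ_2=35, γ_3=3 (in table at j=8).
x = i·n + j = 3·9 + 8 = 35.
Check: 67^35 ≡ 70 (mod 71).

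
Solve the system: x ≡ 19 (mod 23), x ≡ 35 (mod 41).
732

Using Chinese Remainder Theorem:
M = 23 × 41 = 943
M1 = 41, M2 = 23
y1 = 41^(-1) mod 23 = 9
y2 = 23^(-1) mod 41 = 25
x = (19×41×9 + 35×23×25) mod 943 = 732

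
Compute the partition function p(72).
5392783

p(n) counts ways to write n as a sum of positive integers (order ignored).
Euler's pentagonal recurrence: p(k) = p(k-1) + p(k-2) - p(k-5) - p(k-7) + p(k-12) + p(k-15) - ... (offsets j(3j∓1)/2, signs ++--, p(0)=1, p(<0)=0).
DP table for k = 0..71: p(0)=1, p(1)=1, p(2)=2, p(3)=3, p(4)=5, p(5)=7, p(6)=11, p(7)=15, p(8)=22, p(9)=30, p(10)=42, p(11)=56, p(12)=77, p(13)=101, p(14)=135, p(15)=176, p(16)=231, p(17)=297, p(18)=385, p(19)=490, p(20)=627, p(21)=792, p(22)=1002, p(23)=1255, p(24)=1575, p(25)=1958, p(26)=2436, p(27)=3010, p(28)=3718, p(29)=4565, p(30)=5604, p(31)=6842, p(32)=8349, p(33)=10143, p(34)=12310, p(35)=14883, p(36)=17977, p(37)=21637, p(38)=26015, p(39)=31185, p(40)=37338, p(41)=44583, p(42)=53174, p(43)=63261, p(44)=75175, p(45)=89134, p(46)=105558, p(47)=124754, p(48)=147273, p(49)=173525, p(50)=204226, p(51)=239943, p(52)=281589, p(53)=329931, p(54)=386155, p(55)=451276, p(56)=526823, p(57)=614154, p(58)=715220, p(59)=831820, p(60)=966467, p(61)=1121505, p(62)=1300156, p(63)=1505499, p(64)=1741630, p(65)=2012558, p(66)=2323520, p(67)=2679689, p(68)=3087735, p(69)=3554345, p(70)=4087968, p(71)=4697205.
Final step: p(72) = p(71) + p(70) - p(67) - p(65) + p(60) + p(57) - p(50) - p(46) + p(37) + p(32) - p(21) - p(15) + p(2)
= 4697205 + 4087968 - 2679689 - 2012558 + 966467 + 614154 - 204226 - 105558 + 21637 + 8349 - 792 - 176 + 2
= 5392783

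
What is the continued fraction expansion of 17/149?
[0; 8, 1, 3, 4]

Euclidean algorithm steps:
17 = 0 × 149 + 17
149 = 8 × 17 + 13
17 = 1 × 13 + 4
13 = 3 × 4 + 1
4 = 4 × 1 + 0
Continued fraction: [0; 8, 1, 3, 4]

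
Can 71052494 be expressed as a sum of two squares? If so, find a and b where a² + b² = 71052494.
Not possible

Factorization: 71052494 = 2 × 29 × 107^3
By Fermat: n is sum of two squares iff every prime p ≡ 3 (mod 4) appears to even power.
Prime(s) ≡ 3 (mod 4) with odd exponent: [(107, 3)]
Therefore 71052494 cannot be expressed as a² + b².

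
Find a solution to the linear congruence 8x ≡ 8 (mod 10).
x ≡ 1 (mod 5)

gcd(8, 10) = 2, which divides 8, so solutions exist.
Divide through by 2: 4x ≡ 4 (mod 5).
Find 4^(-1) mod 5 by the extended Euclidean algorithm:
5 = 1 × 4 + 1  ⟹  1 = (1)·5 + (-1)·4
So (-1)·4 ≡ 1 (mod 5), i.e. 4^(-1) ≡ -1 ≡ 4 (mod 5).
x ≡ 4 × 4 = 16 ≡ 1 (mod 5).
Check: 8 × 1 = 8 ≡ 8 (mod 10).
x ≡ 1 (mod 5), giving 2 solutions mod 10.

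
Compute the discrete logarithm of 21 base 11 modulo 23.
21

Baby-step giant-step with step n = ⌈√23⌉ = 5.
Baby steps 11^j mod 23 (j:value) for j=0..4: 0:1, 1:11, 2:6, 3:20, 4:13.
Giant-step multiplier: 11^(-5) ≡ 11^(22-5) = 11^17 ≡ 14 (mod 23).
Giant steps γ_i = 21·14^i mod 23: γ_0=21, γ_1=18, γ_2=22, γ_3=9, γ_4=11 (in table at j=1).
x = i·n + j = 4·5 + 1 = 21.
Check: 11^21 ≡ 21 (mod 23).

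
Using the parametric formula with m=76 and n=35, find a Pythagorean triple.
(4551, 5320, 7001)

Euclid's formula: a = m² - n², b = 2mn, c = m² + n²
m = 76, n = 35
a = 76² - 35² = 5776 - 1225 = 4551
b = 2 × 76 × 35 = 5320
c = 76² + 35² = 5776 + 1225 = 7001
Verification: 4551² + 5320² = 20711601 + 28302400 = 49014001 = 7001² ✓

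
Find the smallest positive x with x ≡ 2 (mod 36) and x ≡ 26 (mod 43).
542

Using Chinese Remainder Theorem:
M = 36 × 43 = 1548
M1 = 43, M2 = 36
y1 = 43^(-1) mod 36 = 31
y2 = 36^(-1) mod 43 = 6
x = (2×43×31 + 26×36×6) mod 1548 = 542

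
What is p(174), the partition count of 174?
397125074750

p(n) counts ways to write n as a sum of positive integers (order ignored).
Euler's pentagonal recurrence: p(k) = p(k-1) + p(k-2) - p(k-5) - p(k-7) + p(k-12) + p(k-15) - ... (offsets j(3j∓1)/2, signs ++--, p(0)=1, p(<0)=0).
DP table for k = 0..173: p(0)=1, p(1)=1, p(2)=2, p(3)=3, p(4)=5, p(5)=7, p(6)=11, p(7)=15, p(8)=22, p(9)=30, p(10)=42, p(11)=56, p(12)=77, p(13)=101, p(14)=135, p(15)=176, p(16)=231, p(17)=297, p(18)=385, p(19)=490, p(20)=627, p(21)=792, p(22)=1002, p(23)=1255, p(24)=1575, p(25)=1958, p(26)=2436, p(27)=3010, p(28)=3718, p(29)=4565, p(30)=5604, p(31)=6842, p(32)=8349, p(33)=10143, p(34)=12310, p(35)=14883, p(36)=17977, p(37)=21637, p(38)=26015, p(39)=31185, p(40)=37338, p(41)=44583, p(42)=53174, p(43)=63261, p(44)=75175, p(45)=89134, p(46)=105558, p(47)=124754, p(48)=147273, p(49)=173525, p(50)=204226, p(51)=239943, p(52)=281589, p(53)=329931, p(54)=386155, p(55)=451276, p(56)=526823, p(57)=614154, p(58)=715220, p(59)=831820, p(60)=966467, p(61)=1121505, p(62)=1300156, p(63)=1505499, p(64)=1741630, p(65)=2012558, p(66)=2323520, p(67)=2679689, p(68)=3087735, p(69)=3554345, p(70)=4087968, p(71)=4697205, p(72)=5392783, p(73)=6185689, p(74)=7089500, p(75)=8118264, p(76)=9289091, p(77)=10619863, p(78)=12132164, p(79)=13848650, p(80)=15796476, p(81)=18004327, p(82)=20506255, p(83)=23338469, p(84)=26543660, p(85)=30167357, p(86)=34262962, p(87)=38887673, p(88)=44108109, p(89)=49995925, p(90)=56634173, p(91)=64112359, p(92)=72533807, p(93)=82010177, p(94)=92669720, p(95)=104651419, p(96)=118114304, p(97)=133230930, p(98)=150198136, p(99)=169229875, p(100)=190569292, p(101)=214481126, p(102)=241265379, p(103)=271248950, p(104)=304801365, p(105)=342325709, p(106)=384276336, p(107)=431149389, p(108)=483502844, p(109)=541946240, p(110)=607163746, p(111)=679903203, p(112)=761002156, p(113)=851376628, p(114)=952050665, p(115)=1064144451, p(116)=1188908248, p(117)=1327710076, p(118)=1482074143, p(119)=1653668665, p(120)=1844349560, p(121)=2056148051, p(122)=2291320912, p(123)=2552338241, p(124)=2841940500, p(125)=3163127352, p(126)=3519222692, p(127)=3913864295, p(128)=4351078600, p(129)=4835271870, p(130)=5371315400, p(131)=5964539504, p(132)=6620830889, p(133)=7346629512, p(134)=8149040695, p(135)=9035836076, p(136)=10015581680, p(137)=11097645016, p(138)=12292341831, p(139)=13610949895, p(140)=15065878135, p(141)=16670689208, p(142)=18440293320, p(143)=20390982757, p(144)=22540654445, p(145)=24908858009, p(146)=27517052599, p(147)=30388671978, p(148)=33549419497, p(149)=37027355200, p(150)=40853235313, p(151)=45060624582, p(152)=49686288421, p(153)=54770336324, p(154)=60356673280, p(155)=66493182097, p(156)=73232243759, p(157)=80630964769, p(158)=88751778802, p(159)=97662728555, p(160)=107438159466, p(161)=118159068427, p(162)=129913904637, p(163)=142798995930, p(164)=156919475295, p(165)=172389800255, p(166)=189334822579, p(167)=207890420102, p(168)=228204732751, p(169)=250438925115, p(170)=274768617130, p(171)=301384802048, p(172)=330495499613, p(173)=362326859895.
Final step: p(174) = p(173) + p(172) - p(169) - p(167) + p(162) + p(159) - p(152) - p(148) + p(139) + p(134) - p(123) - p(117) + p(104) + p(97) - p(82) - p(74) + p(57) + p(48) - p(29) - p(19)
= 362326859895 + 330495499613 - 250438925115 - 207890420102 + 129913904637 + 97662728555 - 49686288421 - 33549419497 + 13610949895 + 8149040695 - 2552338241 - 1327710076 + 304801365 + 133230930 - 20506255 - 7089500 + 614154 + 147273 - 4565 - 490
= 397125074750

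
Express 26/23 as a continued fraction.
[1; 7, 1, 2]

Euclidean algorithm steps:
26 = 1 × 23 + 3
23 = 7 × 3 + 2
3 = 1 × 2 + 1
2 = 2 × 1 + 0
Continued fraction: [1; 7, 1, 2]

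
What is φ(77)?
60

77 = 7 × 11
φ(n) = n × ∏(1 - 1/p) for each prime p dividing n
φ(77) = 77 × (1 - 1/7) × (1 - 1/11) = 60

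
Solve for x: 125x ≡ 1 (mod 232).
13

gcd(125, 232) = 1, so the inverse exists.
Extended Euclidean algorithm on (232, 125):
232 = 1 × 125 + 107  ⟹  107 = (1)·232 + (-1)·125
125 = 1 × 107 + 18  ⟹  18 = (-1)·232 + (2)·125
107 = 5 × 18 + 17  ⟹  17 = (6)·232 + (-11)·125
18 = 1 × 17 + 1  ⟹  1 = (-7)·232 + (13)·125
So (13)·125 ≡ 1 (mod 232), i.e. 125^(-1) ≡ 13 (mod 232).
Check: 125 × 13 = 1625 ≡ 1 (mod 232)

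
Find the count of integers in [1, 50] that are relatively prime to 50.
20

50 = 2 × 5^2
φ(n) = n × ∏(1 - 1/p) for each prime p dividing n
φ(50) = 50 × (1 - 1/2) × (1 - 1/5) = 20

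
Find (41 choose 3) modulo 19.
1

Using Lucas' theorem:
Write n=41 and k=3 in base 19:
n in base 19: [2, 3]
k in base 19: [0, 3]
C(41,3) mod 19 = ∏ C(n_i, k_i) mod 19
Digit binomials (mod 19): C(2,0) = 1; C(3,3) = 1
Product: 1 × 1 = 1 ≡ 1 (mod 19)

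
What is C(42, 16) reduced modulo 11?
4

Using Lucas' theorem:
Write n=42 and k=16 in base 11:
n in base 11: [3, 9]
k in base 11: [1, 5]
C(42,16) mod 11 = ∏ C(n_i, k_i) mod 11
Digit binomials (mod 11): C(3,1) = 3; C(9,5) = 126 ≡ 5
Product: 3 × 5 = 15 ≡ 4 (mod 11)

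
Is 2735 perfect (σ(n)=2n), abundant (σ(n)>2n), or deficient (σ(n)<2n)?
deficient

Proper divisors of 2735: sum = 1 + 5 + 547 = 553
Since 553 < 2735, 2735 is deficient.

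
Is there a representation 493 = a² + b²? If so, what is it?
3² + 22² (a=3, b=22)

Factorization: 493 = 17 × 29
By Fermat: n is sum of two squares iff every prime p ≡ 3 (mod 4) appears to even power.
All primes ≡ 3 (mod 4) appear to even power.
Search a = 0, 1, 2, … for 493 - a² a perfect square: first hit at a = 3: 493 - 9 = 484 = 22².
493 = 3² + 22² = 9 + 484 ✓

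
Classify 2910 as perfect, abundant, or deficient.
abundant

Proper divisors of 2910: sum = 1 + 2 + 3 + 5 + 6 + 10 + 15 + 30 + 97 + 194 + 291 + 485 + 582 + 970 + 1455 = 4146
Since 4146 > 2910, 2910 is abundant.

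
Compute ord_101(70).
50

101 is prime, so ord(70) divides φ(101) = 100.
Divisors of 100: 1, 2, 4, 5, 10, 20, 25, 50, 100.
Repeated squaring: 70^1 ≡ 70, 70^2 ≡ 52, 70^4 ≡ 78, 70^8 ≡ 24, 70^16 ≡ 71, 70^32 ≡ 92, 70^64 ≡ 81 (mod 101).
Test 70^d mod 101 for each divisor d in increasing order:
70^1 ≡ 70
70^2 ≡ 52
70^4 ≡ 78
70^5 = 70^4·70^1 ≡ 6
70^10 = 70^8·70^2 ≡ 36
70^20 = 70^16·70^4 ≡ 84
70^25 = 70^16·70^8·70^1 ≡ 100
70^50 = 70^32·70^16·70^2 ≡ 1  ← first divisor giving 1
The order is 50.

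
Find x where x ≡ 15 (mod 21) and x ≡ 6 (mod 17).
57

Using Chinese Remainder Theorem:
M = 21 × 17 = 357
M1 = 17, M2 = 21
y1 = 17^(-1) mod 21 = 5
y2 = 21^(-1) mod 17 = 13
x = (15×17×5 + 6×21×13) mod 357 = 57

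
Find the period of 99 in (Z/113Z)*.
28

113 is prime, so ord(99) divides φ(113) = 112.
Divisors of 112: 1, 2, 4, 7, 8, 14, 16, 28, 56, 112.
Repeated squaring: 99^1 ≡ 99, 99^2 ≡ 83, 99^4 ≡ 109, 99^8 ≡ 16, 99^16 ≡ 30, 99^32 ≡ 109, 99^64 ≡ 16 (mod 113).
Test 99^d mod 113 for each divisor d in increasing order:
99^1 ≡ 99
99^2 ≡ 83
99^4 ≡ 109
99^7 = 99^4·99^2·99^1 ≡ 15
99^8 ≡ 16
99^14 = 99^8·99^4·99^2 ≡ 112
99^16 ≡ 30
99^28 = 99^16·99^8·99^4 ≡ 1  ← first divisor giving 1
The order is 28.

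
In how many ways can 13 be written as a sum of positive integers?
101

p(n) counts ways to write n as a sum of positive integers (order ignored).
Euler's pentagonal recurrence: p(k) = p(k-1) + p(k-2) - p(k-5) - p(k-7) + p(k-12) + p(k-15) - ... (offsets j(3j∓1)/2, signs ++--, p(0)=1, p(<0)=0).
DP table for k = 0..12: p(0)=1, p(1)=1, p(2)=2, p(3)=3, p(4)=5, p(5)=7, p(6)=11, p(7)=15, p(8)=22, p(9)=30, p(10)=42, p(11)=56, p(12)=77.
Final step: p(13) = p(12) + p(11) - p(8) - p(6) + p(1)
= 77 + 56 - 22 - 11 + 1
= 101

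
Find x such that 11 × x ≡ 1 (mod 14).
9

gcd(11, 14) = 1, so the inverse exists.
Extended Euclidean algorithm on (14, 11):
14 = 1 × 11 + 3  ⟹  3 = (1)·14 + (-1)·11
11 = 3 × 3 + 2  ⟹  2 = (-3)·14 + (4)·11
3 = 1 × 2 + 1  ⟹  1 = (4)·14 + (-5)·11
So (-5)·11 ≡ 1 (mod 14), i.e. 11^(-1) ≡ -5 ≡ 9 (mod 14).
Check: 11 × 9 = 99 ≡ 1 (mod 14)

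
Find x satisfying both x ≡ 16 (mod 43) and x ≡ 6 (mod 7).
188

Using Chinese Remainder Theorem:
M = 43 × 7 = 301
M1 = 7, M2 = 43
y1 = 7^(-1) mod 43 = 37
y2 = 43^(-1) mod 7 = 1
x = (16×7×37 + 6×43×1) mod 301 = 188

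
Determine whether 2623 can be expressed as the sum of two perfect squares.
Not possible

Factorization: 2623 = 43 × 61
By Fermat: n is sum of two squares iff every prime p ≡ 3 (mod 4) appears to even power.
Prime(s) ≡ 3 (mod 4) with odd exponent: [(43, 1)]
Therefore 2623 cannot be expressed as a² + b².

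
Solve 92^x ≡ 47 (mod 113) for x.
47

Baby-step giant-step with step n = ⌈√113⌉ = 11.
Baby steps 92^j mod 113 (j:value) for j=0..10: 0:1, 1:92, 2:102, 3:5, 4:8, 5:58, 6:25, 7:40, 8:64, 9:12, 10:87.
Giant-step multiplier: 92^(-11) ≡ 92^(112-11) = 92^101 ≡ 107 (mod 113).
Giant steps γ_i = 47·107^i mod 113: γ_0=47, γ_1=57, γ_2=110, γ_3=18, γ_4=5 (in table at j=3).
x = i·n + j = 4·11 + 3 = 47.
Check: 92^47 ≡ 47 (mod 113).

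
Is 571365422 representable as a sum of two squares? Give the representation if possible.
Not possible

Factorization: 571365422 = 2 × 41 × 191^3
By Fermat: n is sum of two squares iff every prime p ≡ 3 (mod 4) appears to even power.
Prime(s) ≡ 3 (mod 4) with odd exponent: [(191, 3)]
Therefore 571365422 cannot be expressed as a² + b².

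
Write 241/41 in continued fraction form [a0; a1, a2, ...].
[5; 1, 7, 5]

Euclidean algorithm steps:
241 = 5 × 41 + 36
41 = 1 × 36 + 5
36 = 7 × 5 + 1
5 = 5 × 1 + 0
Continued fraction: [5; 1, 7, 5]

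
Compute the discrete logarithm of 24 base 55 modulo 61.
57

Baby-step giant-step with step n = ⌈√61⌉ = 8.
Baby steps 55^j mod 61 (j:value) for j=0..7: 0:1, 1:55, 2:36, 3:28, 4:15, 5:32, 6:52, 7:54.
Giant-step multiplier: 55^(-8) ≡ 55^(60-8) = 55^52 ≡ 16 (mod 61).
Giant steps γ_i = 24·16^i mod 61: γ_0=24, γ_1=18, γ_2=44, γ_3=33, γ_4=40, γ_5=30, γ_6=53, γ_7=55 (in table at j=1).
x = i·n + j = 7·8 + 1 = 57.
Check: 55^57 ≡ 24 (mod 61).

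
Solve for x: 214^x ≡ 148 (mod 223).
34

Baby-step giant-step with step n = ⌈√223⌉ = 15.
Baby steps 214^j mod 223 (j:value) for j=0..14: 0:1, 1:214, 2:81, 3:163, 4:94, 5:46, 6:32, 7:158, 8:139, 9:87, 10:109, 11:134, 12:132, 13:150, 14:211.
Giant-step multiplier: 214^(-15) ≡ 214^(222-15) = 214^207 ≡ 159 (mod 223).
Giant steps γ_i = 148·159^i mod 223: γ_0=148, γ_1=117, γ_2=94 (in table at j=4).
x = i·n + j = 2·15 + 4 = 34.
Check: 214^34 ≡ 148 (mod 223).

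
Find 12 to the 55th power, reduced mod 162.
0

Repeated squaring. Binary of 55 = 110111.
12^1 ≡ 12 (mod 162); 12^2 ≡ 144 (mod 162); 12^4 ≡ 0 (mod 162); 12^8 ≡ 0 (mod 162); 12^16 ≡ 0 (mod 162); 12^32 ≡ 0 (mod 162)
12^55 = 12^1 × 12^2 × 12^4 × 12^16 × 12^32 ≡ 0 (mod 162)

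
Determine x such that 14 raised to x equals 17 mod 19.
4

Baby-step giant-step with step n = ⌈√19⌉ = 5.
Baby steps 14^j mod 19 (j:value) for j=0..4: 0:1, 1:14, 2:6, 3:8, 4:17.
h = 17 is already in the table at j=4, so x = 4.
Check: 14^4 ≡ 17 (mod 19).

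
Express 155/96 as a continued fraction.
[1; 1, 1, 1, 1, 2, 7]

Euclidean algorithm steps:
155 = 1 × 96 + 59
96 = 1 × 59 + 37
59 = 1 × 37 + 22
37 = 1 × 22 + 15
22 = 1 × 15 + 7
15 = 2 × 7 + 1
7 = 7 × 1 + 0
Continued fraction: [1; 1, 1, 1, 1, 2, 7]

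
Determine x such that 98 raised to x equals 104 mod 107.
27

Baby-step giant-step with step n = ⌈√107⌉ = 11.
Baby steps 98^j mod 107 (j:value) for j=0..10: 0:1, 1:98, 2:81, 3:20, 4:34, 5:15, 6:79, 7:38, 8:86, 9:82, 10:11.
Giant-step multiplier: 98^(-11) ≡ 98^(106-11) = 98^95 ≡ 67 (mod 107).
Giant steps γ_i = 104·67^i mod 107: γ_0=104, γ_1=13, γ_2=15 (in table at j=5).
x = i·n + j = 2·11 + 5 = 27.
Check: 98^27 ≡ 104 (mod 107).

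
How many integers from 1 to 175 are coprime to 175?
120

175 = 5^2 × 7
φ(n) = n × ∏(1 - 1/p) for each prime p dividing n
φ(175) = 175 × (1 - 1/5) × (1 - 1/7) = 120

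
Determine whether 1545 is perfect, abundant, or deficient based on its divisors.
deficient

Proper divisors of 1545: sum = 1 + 3 + 5 + 15 + 103 + 309 + 515 = 951
Since 951 < 1545, 1545 is deficient.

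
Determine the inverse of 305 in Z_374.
271

gcd(305, 374) = 1, so the inverse exists.
Extended Euclidean algorithm on (374, 305):
374 = 1 × 305 + 69  ⟹  69 = (1)·374 + (-1)·305
305 = 4 × 69 + 29  ⟹  29 = (-4)·374 + (5)·305
69 = 2 × 29 + 11  ⟹  11 = (9)·374 + (-11)·305
29 = 2 × 11 + 7  ⟹  7 = (-22)·374 + (27)·305
11 = 1 × 7 + 4  ⟹  4 = (31)·374 + (-38)·305
7 = 1 × 4 + 3  ⟹  3 = (-53)·374 + (65)·305
4 = 1 × 3 + 1  ⟹  1 = (84)·374 + (-103)·305
So (-103)·305 ≡ 1 (mod 374), i.e. 305^(-1) ≡ -103 ≡ 271 (mod 374).
Check: 305 × 271 = 82655 ≡ 1 (mod 374)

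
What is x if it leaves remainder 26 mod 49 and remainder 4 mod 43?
1251

Using Chinese Remainder Theorem:
M = 49 × 43 = 2107
M1 = 43, M2 = 49
y1 = 43^(-1) mod 49 = 8
y2 = 49^(-1) mod 43 = 36
x = (26×43×8 + 4×49×36) mod 2107 = 1251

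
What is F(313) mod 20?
13

Matrix identity: Q^n = [[F_(n+1), F_n], [F_n, F_(n-1)]] with Q = [[1,1],[1,0]].
n = 313 = 100111001₂. Square-and-multiply, entries mod 20:
Q^1 = [[1,1],[1,0]]
Q^2 = (Q^1)² = [[2,1],[1,1]]
Q^4 = (Q^2)² = [[5,3],[3,2]]
Q^9 = (Q^4)²·Q = [[15,14],[14,1]]
Q^19 = (Q^9)²·Q = [[5,1],[1,4]]
Q^39 = (Q^19)²·Q = [[15,6],[6,9]]
Q^78 = (Q^39)² = [[1,4],[4,17]]
Q^156 = (Q^78)² = [[17,12],[12,5]]
Q^313 = (Q^156)²·Q = [[17,13],[13,4]]
F_313 mod 20 = Q^313[0][1] = 13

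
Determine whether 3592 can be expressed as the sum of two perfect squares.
26² + 54² (a=26, b=54)

Factorization: 3592 = 2^3 × 449
By Fermat: n is sum of two squares iff every prime p ≡ 3 (mod 4) appears to even power.
All primes ≡ 3 (mod 4) appear to even power.
Search a = 0, 1, 2, … for 3592 - a² a perfect square: first hit at a = 26: 3592 - 676 = 2916 = 54².
3592 = 26² + 54² = 676 + 2916 ✓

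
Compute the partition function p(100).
190569292

p(n) counts ways to write n as a sum of positive integers (order ignored).
Euler's pentagonal recurrence: p(k) = p(k-1) + p(k-2) - p(k-5) - p(k-7) + p(k-12) + p(k-15) - ... (offsets j(3j∓1)/2, signs ++--, p(0)=1, p(<0)=0).
DP table for k = 0..99: p(0)=1, p(1)=1, p(2)=2, p(3)=3, p(4)=5, p(5)=7, p(6)=11, p(7)=15, p(8)=22, p(9)=30, p(10)=42, p(11)=56, p(12)=77, p(13)=101, p(14)=135, p(15)=176, p(16)=231, p(17)=297, p(18)=385, p(19)=490, p(20)=627, p(21)=792, p(22)=1002, p(23)=1255, p(24)=1575, p(25)=1958, p(26)=2436, p(27)=3010, p(28)=3718, p(29)=4565, p(30)=5604, p(31)=6842, p(32)=8349, p(33)=10143, p(34)=12310, p(35)=14883, p(36)=17977, p(37)=21637, p(38)=26015, p(39)=31185, p(40)=37338, p(41)=44583, p(42)=53174, p(43)=63261, p(44)=75175, p(45)=89134, p(46)=105558, p(47)=124754, p(48)=147273, p(49)=173525, p(50)=204226, p(51)=239943, p(52)=281589, p(53)=329931, p(54)=386155, p(55)=451276, p(56)=526823, p(57)=614154, p(58)=715220, p(59)=831820, p(60)=966467, p(61)=1121505, p(62)=1300156, p(63)=1505499, p(64)=1741630, p(65)=2012558, p(66)=2323520, p(67)=2679689, p(68)=3087735, p(69)=3554345, p(70)=4087968, p(71)=4697205, p(72)=5392783, p(73)=6185689, p(74)=7089500, p(75)=8118264, p(76)=9289091, p(77)=10619863, p(78)=12132164, p(79)=13848650, p(80)=15796476, p(81)=18004327, p(82)=20506255, p(83)=23338469, p(84)=26543660, p(85)=30167357, p(86)=34262962, p(87)=38887673, p(88)=44108109, p(89)=49995925, p(90)=56634173, p(91)=64112359, p(92)=72533807, p(93)=82010177, p(94)=92669720, p(95)=104651419, p(96)=118114304, p(97)=133230930, p(98)=150198136, p(99)=169229875.
Final step: p(100) = p(99) + p(98) - p(95) - p(93) + p(88) + p(85) - p(78) - p(74) + p(65) + p(60) - p(49) - p(43) + p(30) + p(23) - p(8) - p(0)
= 169229875 + 150198136 - 104651419 - 82010177 + 44108109 + 30167357 - 12132164 - 7089500 + 2012558 + 966467 - 173525 - 63261 + 5604 + 1255 - 22 - 1
= 190569292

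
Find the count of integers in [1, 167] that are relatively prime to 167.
166

167 = 167
φ(n) = n × ∏(1 - 1/p) for each prime p dividing n
φ(167) = 167 × (1 - 1/167) = 166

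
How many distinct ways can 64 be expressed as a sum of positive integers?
1741630

p(n) counts ways to write n as a sum of positive integers (order ignored).
Euler's pentagonal recurrence: p(k) = p(k-1) + p(k-2) - p(k-5) - p(k-7) + p(k-12) + p(k-15) - ... (offsets j(3j∓1)/2, signs ++--, p(0)=1, p(<0)=0).
DP table for k = 0..63: p(0)=1, p(1)=1, p(2)=2, p(3)=3, p(4)=5, p(5)=7, p(6)=11, p(7)=15, p(8)=22, p(9)=30, p(10)=42, p(11)=56, p(12)=77, p(13)=101, p(14)=135, p(15)=176, p(16)=231, p(17)=297, p(18)=385, p(19)=490, p(20)=627, p(21)=792, p(22)=1002, p(23)=1255, p(24)=1575, p(25)=1958, p(26)=2436, p(27)=3010, p(28)=3718, p(29)=4565, p(30)=5604, p(31)=6842, p(32)=8349, p(33)=10143, p(34)=12310, p(35)=14883, p(36)=17977, p(37)=21637, p(38)=26015, p(39)=31185, p(40)=37338, p(41)=44583, p(42)=53174, p(43)=63261, p(44)=75175, p(45)=89134, p(46)=105558, p(47)=124754, p(48)=147273, p(49)=173525, p(50)=204226, p(51)=239943, p(52)=281589, p(53)=329931, p(54)=386155, p(55)=451276, p(56)=526823, p(57)=614154, p(58)=715220, p(59)=831820, p(60)=966467, p(61)=1121505, p(62)=1300156, p(63)=1505499.
Final step: p(64) = p(63) + p(62) - p(59) - p(57) + p(52) + p(49) - p(42) - p(38) + p(29) + p(24) - p(13) - p(7)
= 1505499 + 1300156 - 831820 - 614154 + 281589 + 173525 - 53174 - 26015 + 4565 + 1575 - 101 - 15
= 1741630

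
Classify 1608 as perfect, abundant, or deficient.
abundant

Proper divisors of 1608: sum = 1 + 2 + 3 + 4 + 6 + 8 + 12 + 24 + 67 + 134 + 201 + 268 + 402 + 536 + 804 = 2472
Since 2472 > 1608, 1608 is abundant.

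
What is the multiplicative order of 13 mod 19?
18

19 is prime, so ord(13) divides φ(19) = 18.
Divisors of 18: 1, 2, 3, 6, 9, 18.
Repeated squaring: 13^1 ≡ 13, 13^2 ≡ 17, 13^4 ≡ 4, 13^8 ≡ 16, 13^16 ≡ 9 (mod 19).
Test 13^d mod 19 for each divisor d in increasing order:
13^1 ≡ 13
13^2 ≡ 17
13^3 = 13^2·13^1 ≡ 12
13^6 = 13^4·13^2 ≡ 11
13^9 = 13^8·13^1 ≡ 18
13^18 = 13^16·13^2 ≡ 1  ← first divisor giving 1
The order is 18.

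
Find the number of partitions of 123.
2552338241

p(n) counts ways to write n as a sum of positive integers (order ignored).
Euler's pentagonal recurrence: p(k) = p(k-1) + p(k-2) - p(k-5) - p(k-7) + p(k-12) + p(k-15) - ... (offsets j(3j∓1)/2, signs ++--, p(0)=1, p(<0)=0).
DP table for k = 0..122: p(0)=1, p(1)=1, p(2)=2, p(3)=3, p(4)=5, p(5)=7, p(6)=11, p(7)=15, p(8)=22, p(9)=30, p(10)=42, p(11)=56, p(12)=77, p(13)=101, p(14)=135, p(15)=176, p(16)=231, p(17)=297, p(18)=385, p(19)=490, p(20)=627, p(21)=792, p(22)=1002, p(23)=1255, p(24)=1575, p(25)=1958, p(26)=2436, p(27)=3010, p(28)=3718, p(29)=4565, p(30)=5604, p(31)=6842, p(32)=8349, p(33)=10143, p(34)=12310, p(35)=14883, p(36)=17977, p(37)=21637, p(38)=26015, p(39)=31185, p(40)=37338, p(41)=44583, p(42)=53174, p(43)=63261, p(44)=75175, p(45)=89134, p(46)=105558, p(47)=124754, p(48)=147273, p(49)=173525, p(50)=204226, p(51)=239943, p(52)=281589, p(53)=329931, p(54)=386155, p(55)=451276, p(56)=526823, p(57)=614154, p(58)=715220, p(59)=831820, p(60)=966467, p(61)=1121505, p(62)=1300156, p(63)=1505499, p(64)=1741630, p(65)=2012558, p(66)=2323520, p(67)=2679689, p(68)=3087735, p(69)=3554345, p(70)=4087968, p(71)=4697205, p(72)=5392783, p(73)=6185689, p(74)=7089500, p(75)=8118264, p(76)=9289091, p(77)=10619863, p(78)=12132164, p(79)=13848650, p(80)=15796476, p(81)=18004327, p(82)=20506255, p(83)=23338469, p(84)=26543660, p(85)=30167357, p(86)=34262962, p(87)=38887673, p(88)=44108109, p(89)=49995925, p(90)=56634173, p(91)=64112359, p(92)=72533807, p(93)=82010177, p(94)=92669720, p(95)=104651419, p(96)=118114304, p(97)=133230930, p(98)=150198136, p(99)=169229875, p(100)=190569292, p(101)=214481126, p(102)=241265379, p(103)=271248950, p(104)=304801365, p(105)=342325709, p(106)=384276336, p(107)=431149389, p(108)=483502844, p(109)=541946240, p(110)=607163746, p(111)=679903203, p(112)=761002156, p(113)=851376628, p(114)=952050665, p(115)=1064144451, p(116)=1188908248, p(117)=1327710076, p(118)=1482074143, p(119)=1653668665, p(120)=1844349560, p(121)=2056148051, p(122)=2291320912.
Final step: p(123) = p(122) + p(121) - p(118) - p(116) + p(111) + p(108) - p(101) - p(97) + p(88) + p(83) - p(72) - p(66) + p(53) + p(46) - p(31) - p(23) + p(6)
= 2291320912 + 2056148051 - 1482074143 - 1188908248 + 679903203 + 483502844 - 214481126 - 133230930 + 44108109 + 23338469 - 5392783 - 2323520 + 329931 + 105558 - 6842 - 1255 + 11
= 2552338241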